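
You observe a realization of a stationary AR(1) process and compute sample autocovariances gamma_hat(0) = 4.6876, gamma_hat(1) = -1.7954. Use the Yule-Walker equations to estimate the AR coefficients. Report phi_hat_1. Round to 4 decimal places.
\hat\phi_{1} = -0.3830

The Yule-Walker equations for an AR(p) process read, in matrix form,
  Gamma_p phi = r_p,   with   (Gamma_p)_{ij} = gamma(|i - j|),
                       (r_p)_i = gamma(i),   i,j = 1..p.
Substitute the sample gammas (Toeplitz matrix and right-hand side of size 1):
  Gamma_p = [[4.6876]]
  r_p     = [-1.7954]
With p = 1 this is the single equation gamma(0) phi_1 = gamma(1):
  phi_hat_1 = gamma(1) / gamma(0) = -1.7954 / 4.6876 = -0.3830.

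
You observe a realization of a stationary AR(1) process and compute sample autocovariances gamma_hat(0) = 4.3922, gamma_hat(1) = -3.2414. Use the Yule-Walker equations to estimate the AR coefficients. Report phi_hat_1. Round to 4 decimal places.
\hat\phi_{1} = -0.7380

The Yule-Walker equations for an AR(p) process read, in matrix form,
  Gamma_p phi = r_p,   with   (Gamma_p)_{ij} = gamma(|i - j|),
                       (r_p)_i = gamma(i),   i,j = 1..p.
Substitute the sample gammas (Toeplitz matrix and right-hand side of size 1):
  Gamma_p = [[4.3922]]
  r_p     = [-3.2414]
With p = 1 this is the single equation gamma(0) phi_1 = gamma(1):
  phi_hat_1 = gamma(1) / gamma(0) = -3.2414 / 4.3922 = -0.7380.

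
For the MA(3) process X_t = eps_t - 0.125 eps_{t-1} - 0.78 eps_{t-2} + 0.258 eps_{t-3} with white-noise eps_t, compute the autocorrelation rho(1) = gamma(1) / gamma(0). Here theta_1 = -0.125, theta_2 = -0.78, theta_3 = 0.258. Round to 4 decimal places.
\rho(1) = -0.1353

For an MA(q) process with theta_0 = 1, the autocovariance is
  gamma(k) = sigma^2 * sum_{i=0..q-k} theta_i * theta_{i+k},
and rho(k) = gamma(k) / gamma(0). Sigma^2 cancels.
  numerator   = (1)*(-0.125) + (-0.125)*(-0.78) + (-0.78)*(0.258) = -0.22874.
  denominator = (1)^2 + (-0.125)^2 + (-0.78)^2 + (0.258)^2 = 1.690589.
  rho(1) = -0.22874 / 1.690589 = -0.1353.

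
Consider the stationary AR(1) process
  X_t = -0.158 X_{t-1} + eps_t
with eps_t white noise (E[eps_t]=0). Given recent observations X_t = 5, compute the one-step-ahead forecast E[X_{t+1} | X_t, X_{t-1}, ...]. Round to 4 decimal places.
E[X_{t+1} \mid \mathcal F_t] = -0.7900

For an AR(p) model X_t = c + sum_i phi_i X_{t-i} + eps_t, the
one-step-ahead conditional mean is
  E[X_{t+1} | X_t, ...] = c + sum_i phi_i X_{t+1-i}.
Substitute known values:
  E[X_{t+1} | ...] = (-0.158) * (5)
                   = -0.7900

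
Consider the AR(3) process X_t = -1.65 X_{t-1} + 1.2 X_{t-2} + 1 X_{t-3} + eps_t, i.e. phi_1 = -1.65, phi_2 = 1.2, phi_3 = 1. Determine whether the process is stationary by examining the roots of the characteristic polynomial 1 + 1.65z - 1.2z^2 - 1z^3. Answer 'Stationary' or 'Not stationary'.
\text{Not stationary}

The AR(p) characteristic polynomial is P(z) = 1 + 1.65z - 1.2z^2 - 1z^3.
Stationarity requires all roots to lie outside the unit circle, i.e. |z| > 1 for every root.
Degree 3: look for a simple real root z0 first, then factor out (1 - z/z0) and solve the remaining quadratic.
Testing z0 = -0.5: P(-0.5) = 1 + (1.65)(-0.5) + (-1.2)(-0.5)^2 + (-1)(-0.5)^3
  = 1 + (-0.825) + (-0.3) + (0.125) = 0.  So z_0 = -0.5 is a root, |z_0| = 0.5.
Divide out the factor (1 + 2 z) = (1 - z/z0) (since 1/z0 = -2):
  P(z) = (1 + 2 z)(1 + (-0.35) z + (-0.5) z^2)
  [check: z-coef -0.35 - (-2) = 1.65; z^2-coef -0.5 - (-2)(-0.35) = -1.2; z^3-coef -(-2)(-0.5) = -1.]
Remaining roots from the quadratic factor 1 + (-0.35) z + (-0.5) z^2:
  Set 1 + (-0.35) z + (-0.5) z^2 = 0, i.e. a z^2 + b z + c = 0 with a = -0.5, b = -0.35, c = 1.
  Discriminant D = b^2 - 4ac = (-0.35)^2 - 4*(-0.5)*1 = 0.1225 - (-2) = 2.1225.
  D >= 0, so the roots are real: z = (-b +/- sqrt(D)) / (2a) = (0.35 +/- 1.45688) / (-1).
    z_1 = (0.35 + 1.45688) / (-1) = -1.8069,   |z_1| = 1.8069.
    z_2 = (0.35 - 1.45688) / (-1) = 1.1069,   |z_2| = 1.1069.
Moduli of all roots: 0.5000, 1.8069, 1.1069.
All moduli strictly greater than 1? No.
Verdict: Not stationary.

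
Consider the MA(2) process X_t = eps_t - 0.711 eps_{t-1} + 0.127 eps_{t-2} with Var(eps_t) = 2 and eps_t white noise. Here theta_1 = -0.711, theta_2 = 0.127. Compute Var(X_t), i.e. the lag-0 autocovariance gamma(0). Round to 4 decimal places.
\gamma(0) = 3.0433

For an MA(q) process X_t = eps_t + sum_i theta_i eps_{t-i} with
Var(eps_t) = sigma^2, the variance is
  gamma(0) = sigma^2 * (1 + sum_i theta_i^2).
  sum_i theta_i^2 = (-0.711)^2 + (0.127)^2 = 0.505521 + 0.016129 = 0.52165.
  gamma(0) = 2 * (1 + 0.52165) = 2 * 1.52165 = 3.0433.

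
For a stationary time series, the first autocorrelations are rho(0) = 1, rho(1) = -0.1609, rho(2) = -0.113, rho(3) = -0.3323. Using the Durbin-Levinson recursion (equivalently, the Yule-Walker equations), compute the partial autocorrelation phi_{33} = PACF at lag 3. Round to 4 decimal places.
\phi_{33} = -0.3940

The PACF at lag k is phi_{kk}, the last component of the solution
to the Yule-Walker system G_k phi = r_k where
  (G_k)_{ij} = rho(|i - j|), (r_k)_i = rho(i), i,j = 1..k.
Equivalently, Durbin-Levinson gives phi_{kk} iteratively:
  phi_{11} = rho(1)
  phi_{kk} = [rho(k) - sum_{j=1..k-1} phi_{k-1,j} rho(k-j)]
            / [1 - sum_{j=1..k-1} phi_{k-1,j} rho(j)],
  phi_{k,j} = phi_{k-1,j} - phi_{kk} phi_{k-1,k-j},  j = 1..k-1.
Step k = 1:
  phi_11 = rho(1) = -0.1609.
Step k = 2:
  phi_22 = [rho(2) - phi_11 rho(1)] / [1 - phi_11 rho(1)] = [-0.113 - (-0.1609)(-0.1609)] / [1 - (-0.1609)(-0.1609)]
         = -0.13888881 / 0.97411119 = -0.14258.
  Update: phi_21 = phi_11 - phi_22 phi_11 = -0.1609 - (-0.14258)(-0.1609) = -0.183841.
Step k = 3:
  phi_33 = [rho(3) - phi_21 rho(2) - phi_22 rho(1)] / [1 - phi_21 rho(1) - phi_22 rho(2)]
    numerator   = -0.3323 - (-0.183841)(-0.113) - (-0.14258)(-0.1609) = -0.37601518
    denominator = 1 - (-0.183841)(-0.1609) - (-0.14258)(-0.113) = 0.95430842
  phi_33 = -0.37601518 / 0.95430842 = -0.394.
Therefore phi_{33} = -0.3940.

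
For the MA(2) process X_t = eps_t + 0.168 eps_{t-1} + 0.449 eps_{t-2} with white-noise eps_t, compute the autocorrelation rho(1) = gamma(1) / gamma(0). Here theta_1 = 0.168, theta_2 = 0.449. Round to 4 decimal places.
\rho(1) = 0.1979

For an MA(q) process with theta_0 = 1, the autocovariance is
  gamma(k) = sigma^2 * sum_{i=0..q-k} theta_i * theta_{i+k},
and rho(k) = gamma(k) / gamma(0). Sigma^2 cancels.
  numerator   = (1)*(0.168) + (0.168)*(0.449) = 0.243432.
  denominator = (1)^2 + (0.168)^2 + (0.449)^2 = 1.229825.
  rho(1) = 0.243432 / 1.229825 = 0.1979.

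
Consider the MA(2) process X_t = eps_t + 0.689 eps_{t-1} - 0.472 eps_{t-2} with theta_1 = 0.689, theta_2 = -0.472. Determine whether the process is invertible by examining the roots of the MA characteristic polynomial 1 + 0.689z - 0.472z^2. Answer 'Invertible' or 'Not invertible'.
\text{Not invertible}

The MA(q) characteristic polynomial is P(z) = 1 + 0.689z - 0.472z^2.
Invertibility requires all roots to lie outside the unit circle, i.e. |z| > 1 for every root.
Set 1 + (0.689) z + (-0.472) z^2 = 0, i.e. a z^2 + b z + c = 0 with a = -0.472, b = 0.689, c = 1.
Discriminant D = b^2 - 4ac = (0.689)^2 - 4*(-0.472)*1 = 0.474721 - (-1.888) = 2.362721.
D >= 0, so the roots are real: z = (-b +/- sqrt(D)) / (2a) = (-0.689 +/- 1.537115) / (-0.944).
  z_1 = (-0.689 + 1.537115) / (-0.944) = -0.8984,   |z_1| = 0.8984.
  z_2 = (-0.689 - 1.537115) / (-0.944) = 2.3582,   |z_2| = 2.3582.
Moduli of all roots: 0.8984, 2.3582.
All moduli strictly greater than 1? No.
Verdict: Not invertible.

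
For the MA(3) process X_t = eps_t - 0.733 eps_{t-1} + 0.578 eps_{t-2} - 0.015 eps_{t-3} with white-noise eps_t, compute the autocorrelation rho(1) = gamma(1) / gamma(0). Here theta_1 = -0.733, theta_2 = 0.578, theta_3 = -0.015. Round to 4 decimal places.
\rho(1) = -0.6226

For an MA(q) process with theta_0 = 1, the autocovariance is
  gamma(k) = sigma^2 * sum_{i=0..q-k} theta_i * theta_{i+k},
and rho(k) = gamma(k) / gamma(0). Sigma^2 cancels.
  numerator   = (1)*(-0.733) + (-0.733)*(0.578) + (0.578)*(-0.015) = -1.165344.
  denominator = (1)^2 + (-0.733)^2 + (0.578)^2 + (-0.015)^2 = 1.871598.
  rho(1) = -1.165344 / 1.871598 = -0.6226.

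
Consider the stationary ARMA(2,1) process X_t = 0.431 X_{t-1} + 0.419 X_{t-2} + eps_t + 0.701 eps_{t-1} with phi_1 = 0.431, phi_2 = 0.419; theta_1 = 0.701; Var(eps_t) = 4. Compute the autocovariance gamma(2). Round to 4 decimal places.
\gamma(2) = 22.2560

Multiply the model equation by X_{t-k} and take expectations. With theta_0 = psi_0 = 1 and psi_j the MA(infinity) weights, this gives
  gamma(k) - sum_i phi_i gamma(k-i) = c_k,
  c_k = sigma^2 * sum_{j=k..q} theta_j psi_{j-k}   (c_k = 0 for k > q),
using gamma(-m) = gamma(m).
psi-weights needed (psi_j = theta_j + sum_i phi_i psi_{j-i}):
  psi_1 = theta_1 + phi_1 = 0.701 + (0.431) = 1.132
Right-hand sides:
  c_0 = sigma^2 (1 + theta_1 psi_1) = 4 * (1 + (0.701)(1.132)) = 4 * 1.793532 = 7.174128
  c_1 = sigma^2 theta_1 = 4 * (0.701) = 2.804
  c_2 = 0
Equations for k = 0, 1, 2 (AR order 2, c_2 = 0):
  (E0) gamma(0) = phi_1 gamma(1) + phi_2 gamma(2) + c_0
  (E1) gamma(1) = phi_1 gamma(0) + phi_2 gamma(1) + c_1
  (E2) gamma(2) = phi_1 gamma(1) + phi_2 gamma(0)
From (E1): gamma(1) = A gamma(0) + B with
  A = phi_1 / (1 - phi_2) = 0.431 / 0.581 = 0.741824,   B = c_1 / (1 - phi_2) = 2.804 / 0.581 = 4.826162.
Insert (E2) into (E0): gamma(0) (1 - phi_2^2) = phi_1 (1 + phi_2) gamma(1) + c_0.
  phi_1 (1 + phi_2) = (0.431)(1.419) = 0.611589,   1 - phi_2^2 = 0.824439.
Replace gamma(1) by A gamma(0) + B and collect gamma(0):
  gamma(0) [0.824439 - (0.611589)(0.741824)] = (0.611589)(4.826162) + 7.174128
  gamma(0) * 0.370747 = 10.125755
  gamma(0) = 10.125755 / 0.370747 = 27.311742.
  gamma(1) = A gamma(0) + B = (0.741824)(27.311742) + (4.826162) = 25.086679.
  gamma(2) = phi_1 gamma(1) + phi_2 gamma(0) = (0.431)(25.086679) + (0.419)(27.311742) = 22.255979.
Therefore gamma(2) = 22.2560 (to 4 decimal places).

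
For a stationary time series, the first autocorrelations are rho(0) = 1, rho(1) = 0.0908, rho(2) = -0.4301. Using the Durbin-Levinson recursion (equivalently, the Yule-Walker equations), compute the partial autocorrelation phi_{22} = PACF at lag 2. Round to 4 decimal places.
\phi_{22} = -0.4420

The PACF at lag k is phi_{kk}, the last component of the solution
to the Yule-Walker system G_k phi = r_k where
  (G_k)_{ij} = rho(|i - j|), (r_k)_i = rho(i), i,j = 1..k.
Equivalently, Durbin-Levinson gives phi_{kk} iteratively:
  phi_{11} = rho(1)
  phi_{kk} = [rho(k) - sum_{j=1..k-1} phi_{k-1,j} rho(k-j)]
            / [1 - sum_{j=1..k-1} phi_{k-1,j} rho(j)],
  phi_{k,j} = phi_{k-1,j} - phi_{kk} phi_{k-1,k-j},  j = 1..k-1.
Step k = 1:
  phi_11 = rho(1) = 0.0908.
Step k = 2:
  phi_22 = [rho(2) - phi_11 rho(1)] / [1 - phi_11 rho(1)] = [-0.4301 - (0.0908)(0.0908)] / [1 - (0.0908)(0.0908)]
         = -0.43834464 / 0.99175536 = -0.442.
Therefore phi_{22} = -0.4420.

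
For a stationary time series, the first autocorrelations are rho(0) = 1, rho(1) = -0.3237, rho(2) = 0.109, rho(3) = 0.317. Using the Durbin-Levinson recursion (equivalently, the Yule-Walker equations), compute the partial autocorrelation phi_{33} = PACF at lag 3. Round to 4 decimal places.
\phi_{33} = 0.3950

The PACF at lag k is phi_{kk}, the last component of the solution
to the Yule-Walker system G_k phi = r_k where
  (G_k)_{ij} = rho(|i - j|), (r_k)_i = rho(i), i,j = 1..k.
Equivalently, Durbin-Levinson gives phi_{kk} iteratively:
  phi_{11} = rho(1)
  phi_{kk} = [rho(k) - sum_{j=1..k-1} phi_{k-1,j} rho(k-j)]
            / [1 - sum_{j=1..k-1} phi_{k-1,j} rho(j)],
  phi_{k,j} = phi_{k-1,j} - phi_{kk} phi_{k-1,k-j},  j = 1..k-1.
Step k = 1:
  phi_11 = rho(1) = -0.3237.
Step k = 2:
  phi_22 = [rho(2) - phi_11 rho(1)] / [1 - phi_11 rho(1)] = [0.109 - (-0.3237)(-0.3237)] / [1 - (-0.3237)(-0.3237)]
         = 0.00421831 / 0.89521831 = 0.004712.
  Update: phi_21 = phi_11 - phi_22 phi_11 = -0.3237 - (0.004712)(-0.3237) = -0.322175.
Step k = 3:
  phi_33 = [rho(3) - phi_21 rho(2) - phi_22 rho(1)] / [1 - phi_21 rho(1) - phi_22 rho(2)]
    numerator   = 0.317 - (-0.322175)(0.109) - (0.004712)(-0.3237) = 0.35364233
    denominator = 1 - (-0.322175)(-0.3237) - (0.004712)(0.109) = 0.89519843
  phi_33 = 0.35364233 / 0.89519843 = 0.395.
Therefore phi_{33} = 0.3950.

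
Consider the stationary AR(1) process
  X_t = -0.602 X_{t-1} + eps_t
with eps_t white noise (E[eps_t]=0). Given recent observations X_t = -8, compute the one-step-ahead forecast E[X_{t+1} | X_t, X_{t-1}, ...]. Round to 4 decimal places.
E[X_{t+1} \mid \mathcal F_t] = 4.8160

For an AR(p) model X_t = c + sum_i phi_i X_{t-i} + eps_t, the
one-step-ahead conditional mean is
  E[X_{t+1} | X_t, ...] = c + sum_i phi_i X_{t+1-i}.
Substitute known values:
  E[X_{t+1} | ...] = (-0.602) * (-8)
                   = 4.8160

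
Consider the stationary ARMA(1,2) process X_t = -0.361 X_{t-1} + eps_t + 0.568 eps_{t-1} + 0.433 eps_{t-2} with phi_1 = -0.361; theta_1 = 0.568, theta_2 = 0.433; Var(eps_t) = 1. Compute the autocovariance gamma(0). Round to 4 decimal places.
\gamma(0) = 1.1904

Multiply the model equation by X_{t-k} and take expectations. With theta_0 = psi_0 = 1 and psi_j the MA(infinity) weights, this gives
  gamma(k) - sum_i phi_i gamma(k-i) = c_k,
  c_k = sigma^2 * sum_{j=k..q} theta_j psi_{j-k}   (c_k = 0 for k > q),
using gamma(-m) = gamma(m).
psi-weights needed (psi_j = theta_j + sum_i phi_i psi_{j-i}):
  psi_1 = theta_1 + phi_1 = 0.568 + (-0.361) = 0.207
  psi_2 = theta_2 + phi_1 psi_1 = 0.433 + (-0.361)(0.207) = 0.358273
Right-hand sides:
  c_0 = sigma^2 (1 + theta_1 psi_1 + theta_2 psi_2) = 1 * (1 + (0.568)(0.207) + (0.433)(0.358273)) = 1 * 1.272708 = 1.272708
  c_1 = sigma^2 (theta_1 + theta_2 psi_1) = 1 * (0.568 + (0.433)(0.207)) = 0.657631
  c_2 = sigma^2 theta_2 = 1 * (0.433) = 0.433
Equations for k = 0 and k = 1 (AR order 1):
  gamma(0) = phi_1 gamma(1) + c_0
  gamma(1) = phi_1 gamma(0) + c_1
Substituting the second into the first: gamma(0) (1 - phi_1^2) = c_0 + phi_1 c_1, so
  gamma(0) = (c_0 + phi_1 c_1) / (1 - phi_1^2) = (1.272708 + (-0.361)(0.657631)) / (1 - (-0.361)^2) = 1.035303 / 0.869679 = 1.190443.
Therefore gamma(0) = 1.1904 (to 4 decimal places).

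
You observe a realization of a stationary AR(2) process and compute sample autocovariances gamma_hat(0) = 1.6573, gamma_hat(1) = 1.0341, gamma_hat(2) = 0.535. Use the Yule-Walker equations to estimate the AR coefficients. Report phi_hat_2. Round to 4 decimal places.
\hat\phi_{2} = -0.1089

The Yule-Walker equations for an AR(p) process read, in matrix form,
  Gamma_p phi = r_p,   with   (Gamma_p)_{ij} = gamma(|i - j|),
                       (r_p)_i = gamma(i),   i,j = 1..p.
Substitute the sample gammas (Toeplitz matrix and right-hand side of size 2):
  Gamma_p = [[1.6573, 1.0341], [1.0341, 1.6573]]
  r_p     = [1.0341, 0.535]
Written out:
  1.6573 phi_1 + 1.0341 phi_2 = 1.0341
  1.0341 phi_1 + 1.6573 phi_2 = 0.535
Solve by Cramer's rule:
  det = gamma(0)^2 - gamma(1)^2 = (1.6573)^2 - (1.0341)^2 = 2.74664329 - 1.06936281 = 1.67728048
  phi_hat_1 = [gamma(1) gamma(0) - gamma(1) gamma(2)] / det = [(1.0341)(1.6573) - (1.0341)(0.535)] / 1.67728048 = 1.16057043 / 1.67728048 = 0.6919
  phi_hat_2 = [gamma(0) gamma(2) - gamma(1)^2] / det = [(1.6573)(0.535) - (1.0341)^2] / 1.67728048 = -0.18270731 / 1.67728048 = -0.1089
So phi_hat = [0.6919, -0.1089].
Therefore phi_hat_2 = -0.1089.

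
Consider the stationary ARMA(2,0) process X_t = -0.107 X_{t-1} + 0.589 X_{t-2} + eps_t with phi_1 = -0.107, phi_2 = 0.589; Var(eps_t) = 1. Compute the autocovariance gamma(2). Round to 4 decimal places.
\gamma(2) = 1.0132

Multiply the model equation by X_{t-k} and take expectations. With theta_0 = psi_0 = 1 and psi_j the MA(infinity) weights, this gives
  gamma(k) - sum_i phi_i gamma(k-i) = c_k,
  c_k = sigma^2 * sum_{j=k..q} theta_j psi_{j-k}   (c_k = 0 for k > q),
using gamma(-m) = gamma(m).
Pure AR (q = 0): c_0 = sigma^2 = 1, c_k = 0 for k >= 1.
Equations for k = 0, 1, 2 (AR order 2, c_2 = 0):
  (E0) gamma(0) = phi_1 gamma(1) + phi_2 gamma(2) + c_0
  (E1) gamma(1) = phi_1 gamma(0) + phi_2 gamma(1) + c_1
  (E2) gamma(2) = phi_1 gamma(1) + phi_2 gamma(0)
From (E1): gamma(1) = A gamma(0) + B with
  A = phi_1 / (1 - phi_2) = -0.107 / 0.411 = -0.260341,   B = c_1 / (1 - phi_2) = 0 / 0.411 = 0.
Insert (E2) into (E0): gamma(0) (1 - phi_2^2) = phi_1 (1 + phi_2) gamma(1) + c_0.
  phi_1 (1 + phi_2) = (-0.107)(1.589) = -0.170023,   1 - phi_2^2 = 0.653079.
Replace gamma(1) by A gamma(0) + B and collect gamma(0):
  gamma(0) [0.653079 - (-0.170023)(-0.260341)] = c_0 = 1
  gamma(0) * 0.608815 = 1
  gamma(0) = 1 / 0.608815 = 1.642535.
  gamma(1) = A gamma(0) = (-0.260341)(1.642535) = -0.427619.
  gamma(2) = phi_1 gamma(1) + phi_2 gamma(0) = (-0.107)(-0.427619) + (0.589)(1.642535) = 1.013208.
Therefore gamma(2) = 1.0132 (to 4 decimal places).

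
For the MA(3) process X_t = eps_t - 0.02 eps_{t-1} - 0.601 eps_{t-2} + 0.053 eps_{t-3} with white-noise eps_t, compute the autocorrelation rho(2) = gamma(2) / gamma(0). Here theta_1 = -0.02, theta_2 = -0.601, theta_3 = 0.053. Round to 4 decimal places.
\rho(2) = -0.4413

For an MA(q) process with theta_0 = 1, the autocovariance is
  gamma(k) = sigma^2 * sum_{i=0..q-k} theta_i * theta_{i+k},
and rho(k) = gamma(k) / gamma(0). Sigma^2 cancels.
  numerator   = (1)*(-0.601) + (-0.02)*(0.053) = -0.60206.
  denominator = (1)^2 + (-0.02)^2 + (-0.601)^2 + (0.053)^2 = 1.36441.
  rho(2) = -0.60206 / 1.36441 = -0.4413.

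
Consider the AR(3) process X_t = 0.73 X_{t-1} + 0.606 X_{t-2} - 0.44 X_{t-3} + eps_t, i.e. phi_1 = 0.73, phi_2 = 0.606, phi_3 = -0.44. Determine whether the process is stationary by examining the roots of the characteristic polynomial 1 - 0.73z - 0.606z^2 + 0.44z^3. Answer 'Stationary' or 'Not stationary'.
\text{Stationary}

The AR(p) characteristic polynomial is P(z) = 1 - 0.73z - 0.606z^2 + 0.44z^3.
Stationarity requires all roots to lie outside the unit circle, i.e. |z| > 1 for every root.
Degree 3: look for a simple real root z0 first, then factor out (1 - z/z0) and solve the remaining quadratic.
Testing z0 = 1.25: P(1.25) = 1 + (-0.73)(1.25) + (-0.606)(1.25)^2 + (0.44)(1.25)^3
  = 1 + (-0.9125) + (-0.946875) + (0.859375) = 0.  So z_0 = 1.25 is a root, |z_0| = 1.25.
Divide out the factor (1 - 0.8 z) = (1 - z/z0) (since 1/z0 = 0.8):
  P(z) = (1 - 0.8 z)(1 + (0.07) z + (-0.55) z^2)
  [check: z-coef 0.07 - (0.8) = -0.73; z^2-coef -0.55 - (0.8)(0.07) = -0.606; z^3-coef -(0.8)(-0.55) = 0.44.]
Remaining roots from the quadratic factor 1 + (0.07) z + (-0.55) z^2:
  Set 1 + (0.07) z + (-0.55) z^2 = 0, i.e. a z^2 + b z + c = 0 with a = -0.55, b = 0.07, c = 1.
  Discriminant D = b^2 - 4ac = (0.07)^2 - 4*(-0.55)*1 = 0.0049 - (-2.2) = 2.2049.
  D >= 0, so the roots are real: z = (-b +/- sqrt(D)) / (2a) = (-0.07 +/- 1.484891) / (-1.1).
    z_1 = (-0.07 + 1.484891) / (-1.1) = -1.2863,   |z_1| = 1.2863.
    z_2 = (-0.07 - 1.484891) / (-1.1) = 1.4135,   |z_2| = 1.4135.
Moduli of all roots: 1.2500, 1.2863, 1.4135.
All moduli strictly greater than 1? Yes.
Verdict: Stationary.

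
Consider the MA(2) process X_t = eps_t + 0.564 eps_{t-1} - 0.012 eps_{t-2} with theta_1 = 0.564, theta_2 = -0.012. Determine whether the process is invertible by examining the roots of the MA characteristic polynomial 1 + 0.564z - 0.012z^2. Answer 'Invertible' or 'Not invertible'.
\text{Invertible}

The MA(q) characteristic polynomial is P(z) = 1 + 0.564z - 0.012z^2.
Invertibility requires all roots to lie outside the unit circle, i.e. |z| > 1 for every root.
Set 1 + (0.564) z + (-0.012) z^2 = 0, i.e. a z^2 + b z + c = 0 with a = -0.012, b = 0.564, c = 1.
Discriminant D = b^2 - 4ac = (0.564)^2 - 4*(-0.012)*1 = 0.318096 - (-0.048) = 0.366096.
D >= 0, so the roots are real: z = (-b +/- sqrt(D)) / (2a) = (-0.564 +/- 0.605059) / (-0.024).
  z_1 = (-0.564 + 0.605059) / (-0.024) = -1.7108,   |z_1| = 1.7108.
  z_2 = (-0.564 - 0.605059) / (-0.024) = 48.7108,   |z_2| = 48.7108.
Moduli of all roots: 1.7108, 48.7108.
All moduli strictly greater than 1? Yes.
Verdict: Invertible.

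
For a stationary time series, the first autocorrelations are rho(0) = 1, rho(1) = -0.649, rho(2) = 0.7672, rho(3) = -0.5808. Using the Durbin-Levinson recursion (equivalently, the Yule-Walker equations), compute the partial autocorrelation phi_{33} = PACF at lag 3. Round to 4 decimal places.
\phi_{33} = 0.0200

The PACF at lag k is phi_{kk}, the last component of the solution
to the Yule-Walker system G_k phi = r_k where
  (G_k)_{ij} = rho(|i - j|), (r_k)_i = rho(i), i,j = 1..k.
Equivalently, Durbin-Levinson gives phi_{kk} iteratively:
  phi_{11} = rho(1)
  phi_{kk} = [rho(k) - sum_{j=1..k-1} phi_{k-1,j} rho(k-j)]
            / [1 - sum_{j=1..k-1} phi_{k-1,j} rho(j)],
  phi_{k,j} = phi_{k-1,j} - phi_{kk} phi_{k-1,k-j},  j = 1..k-1.
Step k = 1:
  phi_11 = rho(1) = -0.649.
Step k = 2:
  phi_22 = [rho(2) - phi_11 rho(1)] / [1 - phi_11 rho(1)] = [0.7672 - (-0.649)(-0.649)] / [1 - (-0.649)(-0.649)]
         = 0.345999 / 0.578799 = 0.597788.
  Update: phi_21 = phi_11 - phi_22 phi_11 = -0.649 - (0.597788)(-0.649) = -0.261036.
Step k = 3:
  phi_33 = [rho(3) - phi_21 rho(2) - phi_22 rho(1)] / [1 - phi_21 rho(1) - phi_22 rho(2)]
    numerator   = -0.5808 - (-0.261036)(0.7672) - (0.597788)(-0.649) = 0.00743089
    denominator = 1 - (-0.261036)(-0.649) - (0.597788)(0.7672) = 0.37196501
  phi_33 = 0.00743089 / 0.37196501 = 0.02.
Therefore phi_{33} = 0.0200.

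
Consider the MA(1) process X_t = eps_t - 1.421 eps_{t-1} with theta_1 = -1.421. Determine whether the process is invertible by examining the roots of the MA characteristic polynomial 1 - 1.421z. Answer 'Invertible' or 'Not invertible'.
\text{Not invertible}

The MA(q) characteristic polynomial is P(z) = 1 - 1.421z.
Invertibility requires all roots to lie outside the unit circle, i.e. |z| > 1 for every root.
This is linear in z: 1 + (-1.421) z = 0  =>  z = -1/(-1.421) = 0.70373,  |z| = 0.70373.
Moduli of all roots: 0.7037.
All moduli strictly greater than 1? No.
Verdict: Not invertible.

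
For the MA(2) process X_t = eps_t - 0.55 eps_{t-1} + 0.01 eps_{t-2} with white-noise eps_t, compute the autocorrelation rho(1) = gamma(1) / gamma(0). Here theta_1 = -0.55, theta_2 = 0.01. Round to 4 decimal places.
\rho(1) = -0.4265

For an MA(q) process with theta_0 = 1, the autocovariance is
  gamma(k) = sigma^2 * sum_{i=0..q-k} theta_i * theta_{i+k},
and rho(k) = gamma(k) / gamma(0). Sigma^2 cancels.
  numerator   = (1)*(-0.55) + (-0.55)*(0.01) = -0.5555.
  denominator = (1)^2 + (-0.55)^2 + (0.01)^2 = 1.3026.
  rho(1) = -0.5555 / 1.3026 = -0.4265.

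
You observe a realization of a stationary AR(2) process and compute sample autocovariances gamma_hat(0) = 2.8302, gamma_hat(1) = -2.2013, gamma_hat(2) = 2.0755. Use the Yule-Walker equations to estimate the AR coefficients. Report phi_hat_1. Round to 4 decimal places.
\hat\phi_{1} = -0.5250

The Yule-Walker equations for an AR(p) process read, in matrix form,
  Gamma_p phi = r_p,   with   (Gamma_p)_{ij} = gamma(|i - j|),
                       (r_p)_i = gamma(i),   i,j = 1..p.
Substitute the sample gammas (Toeplitz matrix and right-hand side of size 2):
  Gamma_p = [[2.8302, -2.2013], [-2.2013, 2.8302]]
  r_p     = [-2.2013, 2.0755]
Written out:
  2.8302 phi_1 - 2.2013 phi_2 = -2.2013
  -2.2013 phi_1 + 2.8302 phi_2 = 2.0755
Solve by Cramer's rule:
  det = gamma(0)^2 - gamma(1)^2 = (2.8302)^2 - (-2.2013)^2 = 8.01003204 - 4.84572169 = 3.16431035
  phi_hat_1 = [gamma(1) gamma(0) - gamma(1) gamma(2)] / det = [(-2.2013)(2.8302) - (-2.2013)(2.0755)] / 3.16431035 = -1.66132111 / 3.16431035 = -0.525
  phi_hat_2 = [gamma(0) gamma(2) - gamma(1)^2] / det = [(2.8302)(2.0755) - (-2.2013)^2] / 3.16431035 = 1.02835841 / 3.16431035 = 0.325
So phi_hat = [-0.5250, 0.3250].
Therefore phi_hat_1 = -0.5250.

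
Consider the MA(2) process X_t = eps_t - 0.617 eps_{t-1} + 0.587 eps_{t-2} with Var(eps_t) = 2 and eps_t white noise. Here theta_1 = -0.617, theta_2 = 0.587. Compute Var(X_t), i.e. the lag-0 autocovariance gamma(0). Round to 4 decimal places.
\gamma(0) = 3.4505

For an MA(q) process X_t = eps_t + sum_i theta_i eps_{t-i} with
Var(eps_t) = sigma^2, the variance is
  gamma(0) = sigma^2 * (1 + sum_i theta_i^2).
  sum_i theta_i^2 = (-0.617)^2 + (0.587)^2 = 0.380689 + 0.344569 = 0.725258.
  gamma(0) = 2 * (1 + 0.725258) = 2 * 1.725258 = 3.450516, which rounds to 3.4505.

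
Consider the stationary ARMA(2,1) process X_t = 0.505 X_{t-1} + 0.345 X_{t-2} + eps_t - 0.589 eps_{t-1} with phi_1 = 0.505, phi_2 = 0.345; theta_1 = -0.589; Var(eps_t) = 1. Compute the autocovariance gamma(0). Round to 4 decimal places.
\gamma(0) = 1.2278

Multiply the model equation by X_{t-k} and take expectations. With theta_0 = psi_0 = 1 and psi_j the MA(infinity) weights, this gives
  gamma(k) - sum_i phi_i gamma(k-i) = c_k,
  c_k = sigma^2 * sum_{j=k..q} theta_j psi_{j-k}   (c_k = 0 for k > q),
using gamma(-m) = gamma(m).
psi-weights needed (psi_j = theta_j + sum_i phi_i psi_{j-i}):
  psi_1 = theta_1 + phi_1 = -0.589 + (0.505) = -0.084
Right-hand sides:
  c_0 = sigma^2 (1 + theta_1 psi_1) = 1 * (1 + (-0.589)(-0.084)) = 1 * 1.049476 = 1.049476
  c_1 = sigma^2 theta_1 = 1 * (-0.589) = -0.589
  c_2 = 0
Equations for k = 0, 1, 2 (AR order 2, c_2 = 0):
  (E0) gamma(0) = phi_1 gamma(1) + phi_2 gamma(2) + c_0
  (E1) gamma(1) = phi_1 gamma(0) + phi_2 gamma(1) + c_1
  (E2) gamma(2) = phi_1 gamma(1) + phi_2 gamma(0)
From (E1): gamma(1) = A gamma(0) + B with
  A = phi_1 / (1 - phi_2) = 0.505 / 0.655 = 0.770992,   B = c_1 / (1 - phi_2) = -0.589 / 0.655 = -0.899237.
Insert (E2) into (E0): gamma(0) (1 - phi_2^2) = phi_1 (1 + phi_2) gamma(1) + c_0.
  phi_1 (1 + phi_2) = (0.505)(1.345) = 0.679225,   1 - phi_2^2 = 0.880975.
Replace gamma(1) by A gamma(0) + B and collect gamma(0):
  gamma(0) [0.880975 - (0.679225)(0.770992)] = (0.679225)(-0.899237) + 1.049476
  gamma(0) * 0.357298 = 0.438692
  gamma(0) = 0.438692 / 0.357298 = 1.227805.
Therefore gamma(0) = 1.2278 (to 4 decimal places).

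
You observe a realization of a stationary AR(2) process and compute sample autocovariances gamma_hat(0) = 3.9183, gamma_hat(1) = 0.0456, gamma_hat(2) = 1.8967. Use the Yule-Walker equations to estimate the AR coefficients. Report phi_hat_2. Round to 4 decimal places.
\hat\phi_{2} = 0.4840

The Yule-Walker equations for an AR(p) process read, in matrix form,
  Gamma_p phi = r_p,   with   (Gamma_p)_{ij} = gamma(|i - j|),
                       (r_p)_i = gamma(i),   i,j = 1..p.
Substitute the sample gammas (Toeplitz matrix and right-hand side of size 2):
  Gamma_p = [[3.9183, 0.0456], [0.0456, 3.9183]]
  r_p     = [0.0456, 1.8967]
Written out:
  3.9183 phi_1 + 0.0456 phi_2 = 0.0456
  0.0456 phi_1 + 3.9183 phi_2 = 1.8967
Solve by Cramer's rule:
  det = gamma(0)^2 - gamma(1)^2 = (3.9183)^2 - (0.0456)^2 = 15.35307489 - 0.00207936 = 15.35099553
  phi_hat_1 = [gamma(1) gamma(0) - gamma(1) gamma(2)] / det = [(0.0456)(3.9183) - (0.0456)(1.8967)] / 15.35099553 = 0.09218496 / 15.35099553 = 0.006
  phi_hat_2 = [gamma(0) gamma(2) - gamma(1)^2] / det = [(3.9183)(1.8967) - (0.0456)^2] / 15.35099553 = 7.42976025 / 15.35099553 = 0.484
So phi_hat = [0.0060, 0.4840].
Therefore phi_hat_2 = 0.4840.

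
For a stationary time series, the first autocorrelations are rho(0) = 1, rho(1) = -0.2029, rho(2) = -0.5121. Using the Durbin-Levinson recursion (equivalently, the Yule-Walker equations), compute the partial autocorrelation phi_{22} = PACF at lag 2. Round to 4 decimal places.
\phi_{22} = -0.5770

The PACF at lag k is phi_{kk}, the last component of the solution
to the Yule-Walker system G_k phi = r_k where
  (G_k)_{ij} = rho(|i - j|), (r_k)_i = rho(i), i,j = 1..k.
Equivalently, Durbin-Levinson gives phi_{kk} iteratively:
  phi_{11} = rho(1)
  phi_{kk} = [rho(k) - sum_{j=1..k-1} phi_{k-1,j} rho(k-j)]
            / [1 - sum_{j=1..k-1} phi_{k-1,j} rho(j)],
  phi_{k,j} = phi_{k-1,j} - phi_{kk} phi_{k-1,k-j},  j = 1..k-1.
Step k = 1:
  phi_11 = rho(1) = -0.2029.
Step k = 2:
  phi_22 = [rho(2) - phi_11 rho(1)] / [1 - phi_11 rho(1)] = [-0.5121 - (-0.2029)(-0.2029)] / [1 - (-0.2029)(-0.2029)]
         = -0.55326841 / 0.95883159 = -0.577.
Therefore phi_{22} = -0.5770.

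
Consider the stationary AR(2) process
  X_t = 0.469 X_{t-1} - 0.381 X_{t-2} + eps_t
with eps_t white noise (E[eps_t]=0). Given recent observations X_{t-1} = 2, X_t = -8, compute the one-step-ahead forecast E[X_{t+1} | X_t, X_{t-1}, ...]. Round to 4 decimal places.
E[X_{t+1} \mid \mathcal F_t] = -4.5140

For an AR(p) model X_t = c + sum_i phi_i X_{t-i} + eps_t, the
one-step-ahead conditional mean is
  E[X_{t+1} | X_t, ...] = c + sum_i phi_i X_{t+1-i}.
Substitute known values:
  E[X_{t+1} | ...] = (0.469) * (-8) + (-0.381) * (2)
                   = -4.5140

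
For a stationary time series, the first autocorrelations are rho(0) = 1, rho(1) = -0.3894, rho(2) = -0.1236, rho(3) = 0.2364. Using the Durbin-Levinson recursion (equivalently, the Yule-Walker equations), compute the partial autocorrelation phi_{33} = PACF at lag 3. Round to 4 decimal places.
\phi_{33} = 0.0610

The PACF at lag k is phi_{kk}, the last component of the solution
to the Yule-Walker system G_k phi = r_k where
  (G_k)_{ij} = rho(|i - j|), (r_k)_i = rho(i), i,j = 1..k.
Equivalently, Durbin-Levinson gives phi_{kk} iteratively:
  phi_{11} = rho(1)
  phi_{kk} = [rho(k) - sum_{j=1..k-1} phi_{k-1,j} rho(k-j)]
            / [1 - sum_{j=1..k-1} phi_{k-1,j} rho(j)],
  phi_{k,j} = phi_{k-1,j} - phi_{kk} phi_{k-1,k-j},  j = 1..k-1.
Step k = 1:
  phi_11 = rho(1) = -0.3894.
Step k = 2:
  phi_22 = [rho(2) - phi_11 rho(1)] / [1 - phi_11 rho(1)] = [-0.1236 - (-0.3894)(-0.3894)] / [1 - (-0.3894)(-0.3894)]
         = -0.27523236 / 0.84836764 = -0.324426.
  Update: phi_21 = phi_11 - phi_22 phi_11 = -0.3894 - (-0.324426)(-0.3894) = -0.515731.
Step k = 3:
  phi_33 = [rho(3) - phi_21 rho(2) - phi_22 rho(1)] / [1 - phi_21 rho(1) - phi_22 rho(2)]
    numerator   = 0.2364 - (-0.515731)(-0.1236) - (-0.324426)(-0.3894) = 0.04632419
    denominator = 1 - (-0.515731)(-0.3894) - (-0.324426)(-0.1236) = 0.75907516
  phi_33 = 0.04632419 / 0.75907516 = 0.061.
Therefore phi_{33} = 0.0610.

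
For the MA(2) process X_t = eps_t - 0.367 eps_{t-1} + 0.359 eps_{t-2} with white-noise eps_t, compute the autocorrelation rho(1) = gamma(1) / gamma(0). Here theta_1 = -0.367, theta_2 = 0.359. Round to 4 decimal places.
\rho(1) = -0.3947

For an MA(q) process with theta_0 = 1, the autocovariance is
  gamma(k) = sigma^2 * sum_{i=0..q-k} theta_i * theta_{i+k},
and rho(k) = gamma(k) / gamma(0). Sigma^2 cancels.
  numerator   = (1)*(-0.367) + (-0.367)*(0.359) = -0.498753.
  denominator = (1)^2 + (-0.367)^2 + (0.359)^2 = 1.26357.
  rho(1) = -0.498753 / 1.26357 = -0.3947.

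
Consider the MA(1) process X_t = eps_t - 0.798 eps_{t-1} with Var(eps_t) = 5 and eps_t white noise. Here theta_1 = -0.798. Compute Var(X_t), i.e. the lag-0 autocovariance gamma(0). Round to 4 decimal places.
\gamma(0) = 8.1840

For an MA(q) process X_t = eps_t + sum_i theta_i eps_{t-i} with
Var(eps_t) = sigma^2, the variance is
  gamma(0) = sigma^2 * (1 + sum_i theta_i^2).
  sum_i theta_i^2 = (-0.798)^2 = 0.636804.
  gamma(0) = 5 * (1 + 0.636804) = 5 * 1.636804 = 8.18402, which rounds to 8.1840.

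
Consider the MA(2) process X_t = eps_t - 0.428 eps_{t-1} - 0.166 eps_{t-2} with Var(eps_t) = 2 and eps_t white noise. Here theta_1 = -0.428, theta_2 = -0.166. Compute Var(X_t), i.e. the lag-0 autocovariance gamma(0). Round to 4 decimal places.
\gamma(0) = 2.4215

For an MA(q) process X_t = eps_t + sum_i theta_i eps_{t-i} with
Var(eps_t) = sigma^2, the variance is
  gamma(0) = sigma^2 * (1 + sum_i theta_i^2).
  sum_i theta_i^2 = (-0.428)^2 + (-0.166)^2 = 0.183184 + 0.027556 = 0.21074.
  gamma(0) = 2 * (1 + 0.21074) = 2 * 1.21074 = 2.42148, which rounds to 2.4215.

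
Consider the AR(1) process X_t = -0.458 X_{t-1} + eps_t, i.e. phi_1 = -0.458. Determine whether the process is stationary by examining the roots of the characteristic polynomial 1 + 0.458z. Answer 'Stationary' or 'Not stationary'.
\text{Stationary}

The AR(p) characteristic polynomial is P(z) = 1 + 0.458z.
Stationarity requires all roots to lie outside the unit circle, i.e. |z| > 1 for every root.
This is linear in z: 1 + (0.458) z = 0  =>  z = -1/(0.458) = -2.183406,  |z| = 2.183406.
Moduli of all roots: 2.1834.
All moduli strictly greater than 1? Yes.
Verdict: Stationary.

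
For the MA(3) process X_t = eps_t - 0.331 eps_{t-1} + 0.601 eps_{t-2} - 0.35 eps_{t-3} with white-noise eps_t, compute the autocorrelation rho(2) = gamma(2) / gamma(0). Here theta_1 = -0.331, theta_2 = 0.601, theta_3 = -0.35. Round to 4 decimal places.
\rho(2) = 0.4499

For an MA(q) process with theta_0 = 1, the autocovariance is
  gamma(k) = sigma^2 * sum_{i=0..q-k} theta_i * theta_{i+k},
and rho(k) = gamma(k) / gamma(0). Sigma^2 cancels.
  numerator   = (1)*(0.601) + (-0.331)*(-0.35) = 0.71685.
  denominator = (1)^2 + (-0.331)^2 + (0.601)^2 + (-0.35)^2 = 1.593262.
  rho(2) = 0.71685 / 1.593262 = 0.4499.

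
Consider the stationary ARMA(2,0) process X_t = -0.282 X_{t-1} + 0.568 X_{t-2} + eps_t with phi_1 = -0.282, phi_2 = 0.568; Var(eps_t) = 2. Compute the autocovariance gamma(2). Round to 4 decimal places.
\gamma(2) = 3.8694

Multiply the model equation by X_{t-k} and take expectations. With theta_0 = psi_0 = 1 and psi_j the MA(infinity) weights, this gives
  gamma(k) - sum_i phi_i gamma(k-i) = c_k,
  c_k = sigma^2 * sum_{j=k..q} theta_j psi_{j-k}   (c_k = 0 for k > q),
using gamma(-m) = gamma(m).
Pure AR (q = 0): c_0 = sigma^2 = 2, c_k = 0 for k >= 1.
Equations for k = 0, 1, 2 (AR order 2, c_2 = 0):
  (E0) gamma(0) = phi_1 gamma(1) + phi_2 gamma(2) + c_0
  (E1) gamma(1) = phi_1 gamma(0) + phi_2 gamma(1) + c_1
  (E2) gamma(2) = phi_1 gamma(1) + phi_2 gamma(0)
From (E1): gamma(1) = A gamma(0) + B with
  A = phi_1 / (1 - phi_2) = -0.282 / 0.432 = -0.652778,   B = c_1 / (1 - phi_2) = 0 / 0.432 = 0.
Insert (E2) into (E0): gamma(0) (1 - phi_2^2) = phi_1 (1 + phi_2) gamma(1) + c_0.
  phi_1 (1 + phi_2) = (-0.282)(1.568) = -0.442176,   1 - phi_2^2 = 0.677376.
Replace gamma(1) by A gamma(0) + B and collect gamma(0):
  gamma(0) [0.677376 - (-0.442176)(-0.652778)] = c_0 = 2
  gamma(0) * 0.388733 = 2
  gamma(0) = 2 / 0.388733 = 5.144915.
  gamma(1) = A gamma(0) = (-0.652778)(5.144915) = -3.358486.
  gamma(2) = phi_1 gamma(1) + phi_2 gamma(0) = (-0.282)(-3.358486) + (0.568)(5.144915) = 3.869405.
Therefore gamma(2) = 3.8694 (to 4 decimal places).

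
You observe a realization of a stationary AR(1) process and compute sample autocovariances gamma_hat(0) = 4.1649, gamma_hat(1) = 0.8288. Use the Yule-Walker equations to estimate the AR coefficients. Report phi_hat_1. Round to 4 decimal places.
\hat\phi_{1} = 0.1990

The Yule-Walker equations for an AR(p) process read, in matrix form,
  Gamma_p phi = r_p,   with   (Gamma_p)_{ij} = gamma(|i - j|),
                       (r_p)_i = gamma(i),   i,j = 1..p.
Substitute the sample gammas (Toeplitz matrix and right-hand side of size 1):
  Gamma_p = [[4.1649]]
  r_p     = [0.8288]
With p = 1 this is the single equation gamma(0) phi_1 = gamma(1):
  phi_hat_1 = gamma(1) / gamma(0) = 0.8288 / 4.1649 = 0.1990.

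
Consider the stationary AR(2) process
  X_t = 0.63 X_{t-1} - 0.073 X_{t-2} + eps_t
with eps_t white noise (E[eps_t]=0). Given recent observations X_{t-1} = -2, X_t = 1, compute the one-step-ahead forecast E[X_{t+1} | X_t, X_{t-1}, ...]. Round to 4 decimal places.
E[X_{t+1} \mid \mathcal F_t] = 0.7760

For an AR(p) model X_t = c + sum_i phi_i X_{t-i} + eps_t, the
one-step-ahead conditional mean is
  E[X_{t+1} | X_t, ...] = c + sum_i phi_i X_{t+1-i}.
Substitute known values:
  E[X_{t+1} | ...] = (0.63) * (1) + (-0.073) * (-2)
                   = 0.7760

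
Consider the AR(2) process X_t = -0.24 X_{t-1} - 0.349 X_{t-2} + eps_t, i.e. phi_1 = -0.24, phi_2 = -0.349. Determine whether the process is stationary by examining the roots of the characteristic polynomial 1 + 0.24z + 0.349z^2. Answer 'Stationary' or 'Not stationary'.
\text{Stationary}

The AR(p) characteristic polynomial is P(z) = 1 + 0.24z + 0.349z^2.
Stationarity requires all roots to lie outside the unit circle, i.e. |z| > 1 for every root.
Set 1 + (0.24) z + (0.349) z^2 = 0, i.e. a z^2 + b z + c = 0 with a = 0.349, b = 0.24, c = 1.
Discriminant D = b^2 - 4ac = (0.24)^2 - 4*(0.349)*1 = 0.0576 - (1.396) = -1.3384.
D < 0, so the roots are the complex-conjugate pair z = (-b +/- i sqrt(-D)) / (2a) = -0.3438 +/- 1.6574i.
For a conjugate pair |z|^2 = z * conj(z) = (product of roots) = c/a = 1/(0.349) = 2.86533, so |z| = sqrt(2.86533) = 1.6927 for both roots.
Moduli of all roots: 1.6927, 1.6927.
All moduli strictly greater than 1? Yes.
Verdict: Stationary.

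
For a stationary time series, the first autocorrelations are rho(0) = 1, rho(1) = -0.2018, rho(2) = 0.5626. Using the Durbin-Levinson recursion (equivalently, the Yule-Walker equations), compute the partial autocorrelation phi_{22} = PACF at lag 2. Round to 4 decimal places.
\phi_{22} = 0.5440

The PACF at lag k is phi_{kk}, the last component of the solution
to the Yule-Walker system G_k phi = r_k where
  (G_k)_{ij} = rho(|i - j|), (r_k)_i = rho(i), i,j = 1..k.
Equivalently, Durbin-Levinson gives phi_{kk} iteratively:
  phi_{11} = rho(1)
  phi_{kk} = [rho(k) - sum_{j=1..k-1} phi_{k-1,j} rho(k-j)]
            / [1 - sum_{j=1..k-1} phi_{k-1,j} rho(j)],
  phi_{k,j} = phi_{k-1,j} - phi_{kk} phi_{k-1,k-j},  j = 1..k-1.
Step k = 1:
  phi_11 = rho(1) = -0.2018.
Step k = 2:
  phi_22 = [rho(2) - phi_11 rho(1)] / [1 - phi_11 rho(1)] = [0.5626 - (-0.2018)(-0.2018)] / [1 - (-0.2018)(-0.2018)]
         = 0.52187676 / 0.95927676 = 0.544.
Therefore phi_{22} = 0.5440.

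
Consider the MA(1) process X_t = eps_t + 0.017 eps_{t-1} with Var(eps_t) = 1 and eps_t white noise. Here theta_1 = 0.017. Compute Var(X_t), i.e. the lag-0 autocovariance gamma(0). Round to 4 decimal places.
\gamma(0) = 1.0003

For an MA(q) process X_t = eps_t + sum_i theta_i eps_{t-i} with
Var(eps_t) = sigma^2, the variance is
  gamma(0) = sigma^2 * (1 + sum_i theta_i^2).
  sum_i theta_i^2 = (0.017)^2 = 0.000289.
  gamma(0) = 1 * (1 + 0.000289) = 1 * 1.000289 = 1.000289, which rounds to 1.0003.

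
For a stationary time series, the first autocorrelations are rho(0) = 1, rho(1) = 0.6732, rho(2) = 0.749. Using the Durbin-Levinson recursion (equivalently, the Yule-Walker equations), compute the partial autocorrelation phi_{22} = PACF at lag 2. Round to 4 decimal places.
\phi_{22} = 0.5410

The PACF at lag k is phi_{kk}, the last component of the solution
to the Yule-Walker system G_k phi = r_k where
  (G_k)_{ij} = rho(|i - j|), (r_k)_i = rho(i), i,j = 1..k.
Equivalently, Durbin-Levinson gives phi_{kk} iteratively:
  phi_{11} = rho(1)
  phi_{kk} = [rho(k) - sum_{j=1..k-1} phi_{k-1,j} rho(k-j)]
            / [1 - sum_{j=1..k-1} phi_{k-1,j} rho(j)],
  phi_{k,j} = phi_{k-1,j} - phi_{kk} phi_{k-1,k-j},  j = 1..k-1.
Step k = 1:
  phi_11 = rho(1) = 0.6732.
Step k = 2:
  phi_22 = [rho(2) - phi_11 rho(1)] / [1 - phi_11 rho(1)] = [0.749 - (0.6732)(0.6732)] / [1 - (0.6732)(0.6732)]
         = 0.29580176 / 0.54680176 = 0.541.
Therefore phi_{22} = 0.5410.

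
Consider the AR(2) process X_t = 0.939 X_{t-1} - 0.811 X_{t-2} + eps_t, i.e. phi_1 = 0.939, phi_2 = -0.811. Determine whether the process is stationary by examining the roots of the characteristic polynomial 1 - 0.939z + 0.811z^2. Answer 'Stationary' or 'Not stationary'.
\text{Stationary}

The AR(p) characteristic polynomial is P(z) = 1 - 0.939z + 0.811z^2.
Stationarity requires all roots to lie outside the unit circle, i.e. |z| > 1 for every root.
Set 1 + (-0.939) z + (0.811) z^2 = 0, i.e. a z^2 + b z + c = 0 with a = 0.811, b = -0.939, c = 1.
Discriminant D = b^2 - 4ac = (-0.939)^2 - 4*(0.811)*1 = 0.881721 - (3.244) = -2.362279.
D < 0, so the roots are the complex-conjugate pair z = (-b +/- i sqrt(-D)) / (2a) = 0.5789 +/- 0.9476i.
For a conjugate pair |z|^2 = z * conj(z) = (product of roots) = c/a = 1/(0.811) = 1.233046, so |z| = sqrt(1.233046) = 1.1104 for both roots.
Moduli of all roots: 1.1104, 1.1104.
All moduli strictly greater than 1? Yes.
Verdict: Stationary.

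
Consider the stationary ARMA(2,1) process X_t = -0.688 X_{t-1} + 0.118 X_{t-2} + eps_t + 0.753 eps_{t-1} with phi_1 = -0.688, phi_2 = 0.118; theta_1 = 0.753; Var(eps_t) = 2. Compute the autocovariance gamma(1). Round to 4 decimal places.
\gamma(1) = 0.1224

Multiply the model equation by X_{t-k} and take expectations. With theta_0 = psi_0 = 1 and psi_j the MA(infinity) weights, this gives
  gamma(k) - sum_i phi_i gamma(k-i) = c_k,
  c_k = sigma^2 * sum_{j=k..q} theta_j psi_{j-k}   (c_k = 0 for k > q),
using gamma(-m) = gamma(m).
psi-weights needed (psi_j = theta_j + sum_i phi_i psi_{j-i}):
  psi_1 = theta_1 + phi_1 = 0.753 + (-0.688) = 0.065
Right-hand sides:
  c_0 = sigma^2 (1 + theta_1 psi_1) = 2 * (1 + (0.753)(0.065)) = 2 * 1.048945 = 2.09789
  c_1 = sigma^2 theta_1 = 2 * (0.753) = 1.506
  c_2 = 0
Equations for k = 0, 1, 2 (AR order 2, c_2 = 0):
  (E0) gamma(0) = phi_1 gamma(1) + phi_2 gamma(2) + c_0
  (E1) gamma(1) = phi_1 gamma(0) + phi_2 gamma(1) + c_1
  (E2) gamma(2) = phi_1 gamma(1) + phi_2 gamma(0)
From (E1): gamma(1) = A gamma(0) + B with
  A = phi_1 / (1 - phi_2) = -0.688 / 0.882 = -0.780045,   B = c_1 / (1 - phi_2) = 1.506 / 0.882 = 1.707483.
Insert (E2) into (E0): gamma(0) (1 - phi_2^2) = phi_1 (1 + phi_2) gamma(1) + c_0.
  phi_1 (1 + phi_2) = (-0.688)(1.118) = -0.769184,   1 - phi_2^2 = 0.986076.
Replace gamma(1) by A gamma(0) + B and collect gamma(0):
  gamma(0) [0.986076 - (-0.769184)(-0.780045)] = (-0.769184)(1.707483) + 2.09789
  gamma(0) * 0.386078 = 0.784521
  gamma(0) = 0.784521 / 0.386078 = 2.03203.
  gamma(1) = A gamma(0) + B = (-0.780045)(2.03203) + (1.707483) = 0.122407.
Therefore gamma(1) = 0.1224 (to 4 decimal places).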